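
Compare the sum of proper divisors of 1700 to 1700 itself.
abundant

Proper divisors of 1700: sum = 1 + 2 + 4 + 5 + 10 + 17 + 20 + 25 + ... + 170 + 340 + 425 + 850 (17 divisors) = 2206
Since 2206 > 1700, 1700 is abundant.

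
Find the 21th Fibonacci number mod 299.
182

Matrix identity: Q^n = [[F_(n+1), F_n], [F_n, F_(n-1)]] with Q = [[1,1],[1,0]].
n = 21 = 10101₂. Square-and-multiply, entries mod 299:
Q^1 = [[1,1],[1,0]]
Q^2 = (Q^1)² = [[2,1],[1,1]]
Q^5 = (Q^2)²·Q = [[8,5],[5,3]]
Q^10 = (Q^5)² = [[89,55],[55,34]]
Q^21 = (Q^10)²·Q = [[70,182],[182,187]]
F_21 mod 299 = Q^21[0][1] = 182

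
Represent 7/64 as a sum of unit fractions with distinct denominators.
1/10 + 1/107 + 1/34240

Greedy algorithm:
7/64: ceiling(64/7) = 10, use 1/10
3/320: ceiling(320/3) = 107, use 1/107
1/34240: ceiling(34240/1) = 34240, use 1/34240
Result: 7/64 = 1/10 + 1/107 + 1/34240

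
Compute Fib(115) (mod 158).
91

Matrix identity: Q^n = [[F_(n+1), F_n], [F_n, F_(n-1)]] with Q = [[1,1],[1,0]].
n = 115 = 1110011₂. Square-and-multiply, entries mod 158:
Q^1 = [[1,1],[1,0]]
Q^3 = (Q^1)²·Q = [[3,2],[2,1]]
Q^7 = (Q^3)²·Q = [[21,13],[13,8]]
Q^14 = (Q^7)² = [[136,61],[61,75]]
Q^28 = (Q^14)² = [[97,73],[73,24]]
Q^57 = (Q^28)²·Q = [[29,44],[44,143]]
Q^115 = (Q^57)²·Q = [[75,91],[91,142]]
F_115 mod 158 = Q^115[0][1] = 91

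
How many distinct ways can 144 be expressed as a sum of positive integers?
22540654445

p(n) counts ways to write n as a sum of positive integers (order ignored).
Euler's pentagonal recurrence: p(k) = p(k-1) + p(k-2) - p(k-5) - p(k-7) + p(k-12) + p(k-15) - ... (offsets j(3j∓1)/2, signs ++--, p(0)=1, p(<0)=0).
DP table for k = 0..143: p(0)=1, p(1)=1, p(2)=2, p(3)=3, p(4)=5, p(5)=7, p(6)=11, p(7)=15, p(8)=22, p(9)=30, p(10)=42, p(11)=56, p(12)=77, p(13)=101, p(14)=135, p(15)=176, p(16)=231, p(17)=297, p(18)=385, p(19)=490, p(20)=627, p(21)=792, p(22)=1002, p(23)=1255, p(24)=1575, p(25)=1958, p(26)=2436, p(27)=3010, p(28)=3718, p(29)=4565, p(30)=5604, p(31)=6842, p(32)=8349, p(33)=10143, p(34)=12310, p(35)=14883, p(36)=17977, p(37)=21637, p(38)=26015, p(39)=31185, p(40)=37338, p(41)=44583, p(42)=53174, p(43)=63261, p(44)=75175, p(45)=89134, p(46)=105558, p(47)=124754, p(48)=147273, p(49)=173525, p(50)=204226, p(51)=239943, p(52)=281589, p(53)=329931, p(54)=386155, p(55)=451276, p(56)=526823, p(57)=614154, p(58)=715220, p(59)=831820, p(60)=966467, p(61)=1121505, p(62)=1300156, p(63)=1505499, p(64)=1741630, p(65)=2012558, p(66)=2323520, p(67)=2679689, p(68)=3087735, p(69)=3554345, p(70)=4087968, p(71)=4697205, p(72)=5392783, p(73)=6185689, p(74)=7089500, p(75)=8118264, p(76)=9289091, p(77)=10619863, p(78)=12132164, p(79)=13848650, p(80)=15796476, p(81)=18004327, p(82)=20506255, p(83)=23338469, p(84)=26543660, p(85)=30167357, p(86)=34262962, p(87)=38887673, p(88)=44108109, p(89)=49995925, p(90)=56634173, p(91)=64112359, p(92)=72533807, p(93)=82010177, p(94)=92669720, p(95)=104651419, p(96)=118114304, p(97)=133230930, p(98)=150198136, p(99)=169229875, p(100)=190569292, p(101)=214481126, p(102)=241265379, p(103)=271248950, p(104)=304801365, p(105)=342325709, p(106)=384276336, p(107)=431149389, p(108)=483502844, p(109)=541946240, p(110)=607163746, p(111)=679903203, p(112)=761002156, p(113)=851376628, p(114)=952050665, p(115)=1064144451, p(116)=1188908248, p(117)=1327710076, p(118)=1482074143, p(119)=1653668665, p(120)=1844349560, p(121)=2056148051, p(122)=2291320912, p(123)=2552338241, p(124)=2841940500, p(125)=3163127352, p(126)=3519222692, p(127)=3913864295, p(128)=4351078600, p(129)=4835271870, p(130)=5371315400, p(131)=5964539504, p(132)=6620830889, p(133)=7346629512, p(134)=8149040695, p(135)=9035836076, p(136)=10015581680, p(137)=11097645016, p(138)=12292341831, p(139)=13610949895, p(140)=15065878135, p(141)=16670689208, p(142)=18440293320, p(143)=20390982757.
Final step: p(144) = p(143) + p(142) - p(139) - p(137) + p(132) + p(129) - p(122) - p(118) + p(109) + p(104) - p(93) - p(87) + p(74) + p(67) - p(52) - p(44) + p(27) + p(18)
= 20390982757 + 18440293320 - 13610949895 - 11097645016 + 6620830889 + 4835271870 - 2291320912 - 1482074143 + 541946240 + 304801365 - 82010177 - 38887673 + 7089500 + 2679689 - 281589 - 75175 + 3010 + 385
= 22540654445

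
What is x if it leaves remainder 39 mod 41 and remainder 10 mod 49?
941

Using Chinese Remainder Theorem:
M = 41 × 49 = 2009
M1 = 49, M2 = 41
y1 = 49^(-1) mod 41 = 36
y2 = 41^(-1) mod 49 = 6
x = (39×49×36 + 10×41×6) mod 2009 = 941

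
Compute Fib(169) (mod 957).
1

Matrix identity: Q^n = [[F_(n+1), F_n], [F_n, F_(n-1)]] with Q = [[1,1],[1,0]].
n = 169 = 10101001₂. Square-and-multiply, entries mod 957:
Q^1 = [[1,1],[1,0]]
Q^2 = (Q^1)² = [[2,1],[1,1]]
Q^5 = (Q^2)²·Q = [[8,5],[5,3]]
Q^10 = (Q^5)² = [[89,55],[55,34]]
Q^21 = (Q^10)²·Q = [[485,419],[419,66]]
Q^42 = (Q^21)² = [[233,232],[232,1]]
Q^84 = (Q^42)² = [[929,696],[696,233]]
Q^169 = (Q^84)²·Q = [[88,1],[1,87]]
F_169 mod 957 = Q^169[0][1] = 1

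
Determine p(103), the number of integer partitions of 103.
271248950

p(n) counts ways to write n as a sum of positive integers (order ignored).
Euler's pentagonal recurrence: p(k) = p(k-1) + p(k-2) - p(k-5) - p(k-7) + p(k-12) + p(k-15) - ... (offsets j(3j∓1)/2, signs ++--, p(0)=1, p(<0)=0).
DP table for k = 0..102: p(0)=1, p(1)=1, p(2)=2, p(3)=3, p(4)=5, p(5)=7, p(6)=11, p(7)=15, p(8)=22, p(9)=30, p(10)=42, p(11)=56, p(12)=77, p(13)=101, p(14)=135, p(15)=176, p(16)=231, p(17)=297, p(18)=385, p(19)=490, p(20)=627, p(21)=792, p(22)=1002, p(23)=1255, p(24)=1575, p(25)=1958, p(26)=2436, p(27)=3010, p(28)=3718, p(29)=4565, p(30)=5604, p(31)=6842, p(32)=8349, p(33)=10143, p(34)=12310, p(35)=14883, p(36)=17977, p(37)=21637, p(38)=26015, p(39)=31185, p(40)=37338, p(41)=44583, p(42)=53174, p(43)=63261, p(44)=75175, p(45)=89134, p(46)=105558, p(47)=124754, p(48)=147273, p(49)=173525, p(50)=204226, p(51)=239943, p(52)=281589, p(53)=329931, p(54)=386155, p(55)=451276, p(56)=526823, p(57)=614154, p(58)=715220, p(59)=831820, p(60)=966467, p(61)=1121505, p(62)=1300156, p(63)=1505499, p(64)=1741630, p(65)=2012558, p(66)=2323520, p(67)=2679689, p(68)=3087735, p(69)=3554345, p(70)=4087968, p(71)=4697205, p(72)=5392783, p(73)=6185689, p(74)=7089500, p(75)=8118264, p(76)=9289091, p(77)=10619863, p(78)=12132164, p(79)=13848650, p(80)=15796476, p(81)=18004327, p(82)=20506255, p(83)=23338469, p(84)=26543660, p(85)=30167357, p(86)=34262962, p(87)=38887673, p(88)=44108109, p(89)=49995925, p(90)=56634173, p(91)=64112359, p(92)=72533807, p(93)=82010177, p(94)=92669720, p(95)=104651419, p(96)=118114304, p(97)=133230930, p(98)=150198136, p(99)=169229875, p(100)=190569292, p(101)=214481126, p(102)=241265379.
Final step: p(103) = p(102) + p(101) - p(98) - p(96) + p(91) + p(88) - p(81) - p(77) + p(68) + p(63) - p(52) - p(46) + p(33) + p(26) - p(11) - p(3)
= 241265379 + 214481126 - 150198136 - 118114304 + 64112359 + 44108109 - 18004327 - 10619863 + 3087735 + 1505499 - 281589 - 105558 + 10143 + 2436 - 56 - 3
= 271248950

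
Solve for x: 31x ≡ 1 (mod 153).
79

gcd(31, 153) = 1, so the inverse exists.
Extended Euclidean algorithm on (153, 31):
153 = 4 × 31 + 29  ⟹  29 = (1)·153 + (-4)·31
31 = 1 × 29 + 2  ⟹  2 = (-1)·153 + (5)·31
29 = 14 × 2 + 1  ⟹  1 = (15)·153 + (-74)·31
So (-74)·31 ≡ 1 (mod 153), i.e. 31^(-1) ≡ -74 ≡ 79 (mod 153).
Check: 31 × 79 = 2449 ≡ 1 (mod 153)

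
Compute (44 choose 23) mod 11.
0

Using Lucas' theorem:
Write n=44 and k=23 in base 11:
n in base 11: [4, 0]
k in base 11: [2, 1]
C(44,23) mod 11 = ∏ C(n_i, k_i) mod 11
Digit binomials (mod 11): C(4,2) = 6; C(0,1) = 0 (k_i > n_i)
Product: 6 × 0 = 0 ≡ 0 (mod 11)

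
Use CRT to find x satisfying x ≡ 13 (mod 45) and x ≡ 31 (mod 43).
418

Using Chinese Remainder Theorem:
M = 45 × 43 = 1935
M1 = 43, M2 = 45
y1 = 43^(-1) mod 45 = 22
y2 = 45^(-1) mod 43 = 22
x = (13×43×22 + 31×45×22) mod 1935 = 418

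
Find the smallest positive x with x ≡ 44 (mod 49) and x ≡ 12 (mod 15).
387

Using Chinese Remainder Theorem:
M = 49 × 15 = 735
M1 = 15, M2 = 49
y1 = 15^(-1) mod 49 = 36
y2 = 49^(-1) mod 15 = 4
x = (44×15×36 + 12×49×4) mod 735 = 387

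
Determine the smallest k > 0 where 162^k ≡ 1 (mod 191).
95

191 is prime, so ord(162) divides φ(191) = 190.
Divisors of 190: 1, 2, 5, 10, 19, 38, 95, 190.
Repeated squaring: 162^1 ≡ 162, 162^2 ≡ 77, 162^4 ≡ 8, 162^8 ≡ 64, 162^16 ≡ 85, 162^32 ≡ 158, 162^64 ≡ 134, 162^128 ≡ 2 (mod 191).
Test 162^d mod 191 for each divisor d in increasing order:
162^1 ≡ 162
162^2 ≡ 77
162^5 = 162^4·162^1 ≡ 150
162^10 = 162^8·162^2 ≡ 153
162^19 = 162^16·162^2·162^1 ≡ 49
162^38 = 162^32·162^4·162^2 ≡ 109
162^95 = 162^64·162^16·162^8·162^4·162^2·162^1 ≡ 1  ← first divisor giving 1
The order is 95.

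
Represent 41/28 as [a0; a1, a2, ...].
[1; 2, 6, 2]

Euclidean algorithm steps:
41 = 1 × 28 + 13
28 = 2 × 13 + 2
13 = 6 × 2 + 1
2 = 2 × 1 + 0
Continued fraction: [1; 2, 6, 2]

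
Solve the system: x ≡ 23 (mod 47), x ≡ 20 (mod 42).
1574

Using Chinese Remainder Theorem:
M = 47 × 42 = 1974
M1 = 42, M2 = 47
y1 = 42^(-1) mod 47 = 28
y2 = 47^(-1) mod 42 = 17
x = (23×42×28 + 20×47×17) mod 1974 = 1574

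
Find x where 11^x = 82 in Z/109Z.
78

Baby-step giant-step with step n = ⌈√109⌉ = 11.
Baby steps 11^j mod 109 (j:value) for j=0..10: 0:1, 1:11, 2:12, 3:23, 4:35, 5:58, 6:93, 7:42, 8:26, 9:68, 10:94.
Giant-step multiplier: 11^(-11) ≡ 11^(108-11) = 11^97 ≡ 72 (mod 109).
Giant steps γ_i = 82·72^i mod 109: γ_0=82, γ_1=18, γ_2=97, γ_3=8, γ_4=31, γ_5=52, γ_6=38, γ_7=11 (in table at j=1).
x = i·n + j = 7·11 + 1 = 78.
Check: 11^78 ≡ 82 (mod 109).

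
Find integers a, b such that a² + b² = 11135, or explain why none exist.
Not possible

Factorization: 11135 = 5 × 17 × 131
By Fermat: n is sum of two squares iff every prime p ≡ 3 (mod 4) appears to even power.
Prime(s) ≡ 3 (mod 4) with odd exponent: [(131, 1)]
Therefore 11135 cannot be expressed as a² + b².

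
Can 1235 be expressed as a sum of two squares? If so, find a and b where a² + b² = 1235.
Not possible

Factorization: 1235 = 5 × 13 × 19
By Fermat: n is sum of two squares iff every prime p ≡ 3 (mod 4) appears to even power.
Prime(s) ≡ 3 (mod 4) with odd exponent: [(19, 1)]
Therefore 1235 cannot be expressed as a² + b².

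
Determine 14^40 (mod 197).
1

Repeated squaring. Binary of 40 = 101000.
14^1 ≡ 14 (mod 197); 14^2 ≡ 196 (mod 197); 14^4 ≡ 1 (mod 197); 14^8 ≡ 1 (mod 197); 14^16 ≡ 1 (mod 197); 14^32 ≡ 1 (mod 197)
14^40 = 14^8 × 14^32 ≡ 1 (mod 197)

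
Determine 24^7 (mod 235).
159

Repeated squaring. Binary of 7 = 111.
24^1 ≡ 24 (mod 235); 24^2 ≡ 106 (mod 235); 24^4 ≡ 191 (mod 235)
24^7 = 24^1 × 24^2 × 24^4 ≡ 159 (mod 235)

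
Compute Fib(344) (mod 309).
141

Matrix identity: Q^n = [[F_(n+1), F_n], [F_n, F_(n-1)]] with Q = [[1,1],[1,0]].
n = 344 = 101011000₂. Square-and-multiply, entries mod 309:
Q^1 = [[1,1],[1,0]]
Q^2 = (Q^1)² = [[2,1],[1,1]]
Q^5 = (Q^2)²·Q = [[8,5],[5,3]]
Q^10 = (Q^5)² = [[89,55],[55,34]]
Q^21 = (Q^10)²·Q = [[98,131],[131,276]]
Q^43 = (Q^21)²·Q = [[54,191],[191,172]]
Q^86 = (Q^43)² = [[154,215],[215,248]]
Q^172 = (Q^86)² = [[107,219],[219,197]]
Q^344 = (Q^172)² = [[82,141],[141,250]]
F_344 mod 309 = Q^344[0][1] = 141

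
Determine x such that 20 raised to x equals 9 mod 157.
32

Baby-step giant-step with step n = ⌈√157⌉ = 13.
Baby steps 20^j mod 157 (j:value) for j=0..12: 0:1, 1:20, 2:86, 3:150, 4:17, 5:26, 6:49, 7:38, 8:132, 9:128, 10:48, 11:18, 12:46.
Giant-step multiplier: 20^(-13) ≡ 20^(156-13) = 20^143 ≡ 107 (mod 157).
Giant steps γ_i = 9·107^i mod 157: γ_0=9, γ_1=21, γ_2=49 (in table at j=6).
x = i·n + j = 2·13 + 6 = 32.
Check: 20^32 ≡ 9 (mod 157).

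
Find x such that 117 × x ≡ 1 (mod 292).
5

gcd(117, 292) = 1, so the inverse exists.
Extended Euclidean algorithm on (292, 117):
292 = 2 × 117 + 58  ⟹  58 = (1)·292 + (-2)·117
117 = 2 × 58 + 1  ⟹  1 = (-2)·292 + (5)·117
So (5)·117 ≡ 1 (mod 292), i.e. 117^(-1) ≡ 5 (mod 292).
Check: 117 × 5 = 585 ≡ 1 (mod 292)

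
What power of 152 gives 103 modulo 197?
41

Baby-step giant-step with step n = ⌈√197⌉ = 15.
Baby steps 152^j mod 197 (j:value) for j=0..14: 0:1, 1:152, 2:55, 3:86, 4:70, 5:2, 6:107, 7:110, 8:172, 9:140, 10:4, 11:17, 12:23, 13:147, 14:83.
Giant-step multiplier: 152^(-15) ≡ 152^(196-15) = 152^181 ≡ 74 (mod 197).
Giant steps γ_i = 103·74^i mod 197: γ_0=103, γ_1=136, γ_2=17 (in table at j=11).
x = i·n + j = 2·15 + 11 = 41.
Check: 152^41 ≡ 103 (mod 197).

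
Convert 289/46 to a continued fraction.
[6; 3, 1, 1, 6]

Euclidean algorithm steps:
289 = 6 × 46 + 13
46 = 3 × 13 + 7
13 = 1 × 7 + 6
7 = 1 × 6 + 1
6 = 6 × 1 + 0
Continued fraction: [6; 3, 1, 1, 6]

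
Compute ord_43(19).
42

43 is prime, so ord(19) divides φ(43) = 42.
Divisors of 42: 1, 2, 3, 6, 7, 14, 21, 42.
Repeated squaring: 19^1 ≡ 19, 19^2 ≡ 17, 19^4 ≡ 31, 19^8 ≡ 15, 19^16 ≡ 10, 19^32 ≡ 14 (mod 43).
Test 19^d mod 43 for each divisor d in increasing order:
19^1 ≡ 19
19^2 ≡ 17
19^3 = 19^2·19^1 ≡ 22
19^6 = 19^4·19^2 ≡ 11
19^7 = 19^4·19^2·19^1 ≡ 37
19^14 = 19^8·19^4·19^2 ≡ 36
19^21 = 19^16·19^4·19^1 ≡ 42
19^42 = 19^32·19^8·19^2 ≡ 1  ← first divisor giving 1
The order is 42.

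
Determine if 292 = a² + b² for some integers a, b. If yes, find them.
6² + 16² (a=6, b=16)

Factorization: 292 = 2^2 × 73
By Fermat: n is sum of two squares iff every prime p ≡ 3 (mod 4) appears to even power.
All primes ≡ 3 (mod 4) appear to even power.
Search a = 0, 1, 2, … for 292 - a² a perfect square: first hit at a = 6: 292 - 36 = 256 = 16².
292 = 6² + 16² = 36 + 256 ✓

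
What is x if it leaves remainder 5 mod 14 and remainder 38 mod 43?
425

Using Chinese Remainder Theorem:
M = 14 × 43 = 602
M1 = 43, M2 = 14
y1 = 43^(-1) mod 14 = 1
y2 = 14^(-1) mod 43 = 40
x = (5×43×1 + 38×14×40) mod 602 = 425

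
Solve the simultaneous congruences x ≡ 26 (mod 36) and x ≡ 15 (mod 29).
566

Using Chinese Remainder Theorem:
M = 36 × 29 = 1044
M1 = 29, M2 = 36
y1 = 29^(-1) mod 36 = 5
y2 = 36^(-1) mod 29 = 25
x = (26×29×5 + 15×36×25) mod 1044 = 566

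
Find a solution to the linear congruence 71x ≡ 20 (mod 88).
x ≡ 4 (mod 88)

gcd(71, 88) = 1, which divides 20, so solutions exist.
Find 71^(-1) mod 88 by the extended Euclidean algorithm:
88 = 1 × 71 + 17  ⟹  17 = (1)·88 + (-1)·71
71 = 4 × 17 + 3  ⟹  3 = (-4)·88 + (5)·71
17 = 5 × 3 + 2  ⟹  2 = (21)·88 + (-26)·71
3 = 1 × 2 + 1  ⟹  1 = (-25)·88 + (31)·71
So (31)·71 ≡ 1 (mod 88), i.e. 71^(-1) ≡ 31 (mod 88).
x ≡ 31 × 20 = 620 ≡ 4 (mod 88).
Check: 71 × 4 = 284 ≡ 20 (mod 88).
Unique solution: x ≡ 4 (mod 88)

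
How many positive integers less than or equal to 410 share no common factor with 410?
160

410 = 2 × 5 × 41
φ(n) = n × ∏(1 - 1/p) for each prime p dividing n
φ(410) = 410 × (1 - 1/2) × (1 - 1/5) × (1 - 1/41) = 160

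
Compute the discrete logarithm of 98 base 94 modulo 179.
67

Baby-step giant-step with step n = ⌈√179⌉ = 14.
Baby steps 94^j mod 179 (j:value) for j=0..13: 0:1, 1:94, 2:65, 3:24, 4:108, 5:128, 6:39, 7:86, 8:29, 9:41, 10:95, 11:159, 12:89, 13:132.
Giant-step multiplier: 94^(-14) ≡ 94^(178-14) = 94^164 ≡ 22 (mod 179).
Giant steps γ_i = 98·22^i mod 179: γ_0=98, γ_1=8, γ_2=176, γ_3=113, γ_4=159 (in table at j=11).
x = i·n + j = 4·14 + 11 = 67.
Check: 94^67 ≡ 98 (mod 179).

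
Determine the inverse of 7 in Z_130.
93

gcd(7, 130) = 1, so the inverse exists.
Extended Euclidean algorithm on (130, 7):
130 = 18 × 7 + 4  ⟹  4 = (1)·130 + (-18)·7
7 = 1 × 4 + 3  ⟹  3 = (-1)·130 + (19)·7
4 = 1 × 3 + 1  ⟹  1 = (2)·130 + (-37)·7
So (-37)·7 ≡ 1 (mod 130), i.e. 7^(-1) ≡ -37 ≡ 93 (mod 130).
Check: 7 × 93 = 651 ≡ 1 (mod 130)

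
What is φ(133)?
108

133 = 7 × 19
φ(n) = n × ∏(1 - 1/p) for each prime p dividing n
φ(133) = 133 × (1 - 1/7) × (1 - 1/19) = 108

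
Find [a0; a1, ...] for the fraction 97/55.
[1; 1, 3, 4, 3]

Euclidean algorithm steps:
97 = 1 × 55 + 42
55 = 1 × 42 + 13
42 = 3 × 13 + 3
13 = 4 × 3 + 1
3 = 3 × 1 + 0
Continued fraction: [1; 1, 3, 4, 3]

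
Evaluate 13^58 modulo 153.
67

Repeated squaring. Binary of 58 = 111010.
13^1 ≡ 13 (mod 153); 13^2 ≡ 16 (mod 153); 13^4 ≡ 103 (mod 153); 13^8 ≡ 52 (mod 153); 13^16 ≡ 103 (mod 153); 13^32 ≡ 52 (mod 153)
13^58 = 13^2 × 13^8 × 13^16 × 13^32 ≡ 67 (mod 153)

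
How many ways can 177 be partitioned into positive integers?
522115831195

p(n) counts ways to write n as a sum of positive integers (order ignored).
Euler's pentagonal recurrence: p(k) = p(k-1) + p(k-2) - p(k-5) - p(k-7) + p(k-12) + p(k-15) - ... (offsets j(3j∓1)/2, signs ++--, p(0)=1, p(<0)=0).
DP table for k = 0..176: p(0)=1, p(1)=1, p(2)=2, p(3)=3, p(4)=5, p(5)=7, p(6)=11, p(7)=15, p(8)=22, p(9)=30, p(10)=42, p(11)=56, p(12)=77, p(13)=101, p(14)=135, p(15)=176, p(16)=231, p(17)=297, p(18)=385, p(19)=490, p(20)=627, p(21)=792, p(22)=1002, p(23)=1255, p(24)=1575, p(25)=1958, p(26)=2436, p(27)=3010, p(28)=3718, p(29)=4565, p(30)=5604, p(31)=6842, p(32)=8349, p(33)=10143, p(34)=12310, p(35)=14883, p(36)=17977, p(37)=21637, p(38)=26015, p(39)=31185, p(40)=37338, p(41)=44583, p(42)=53174, p(43)=63261, p(44)=75175, p(45)=89134, p(46)=105558, p(47)=124754, p(48)=147273, p(49)=173525, p(50)=204226, p(51)=239943, p(52)=281589, p(53)=329931, p(54)=386155, p(55)=451276, p(56)=526823, p(57)=614154, p(58)=715220, p(59)=831820, p(60)=966467, p(61)=1121505, p(62)=1300156, p(63)=1505499, p(64)=1741630, p(65)=2012558, p(66)=2323520, p(67)=2679689, p(68)=3087735, p(69)=3554345, p(70)=4087968, p(71)=4697205, p(72)=5392783, p(73)=6185689, p(74)=7089500, p(75)=8118264, p(76)=9289091, p(77)=10619863, p(78)=12132164, p(79)=13848650, p(80)=15796476, p(81)=18004327, p(82)=20506255, p(83)=23338469, p(84)=26543660, p(85)=30167357, p(86)=34262962, p(87)=38887673, p(88)=44108109, p(89)=49995925, p(90)=56634173, p(91)=64112359, p(92)=72533807, p(93)=82010177, p(94)=92669720, p(95)=104651419, p(96)=118114304, p(97)=133230930, p(98)=150198136, p(99)=169229875, p(100)=190569292, p(101)=214481126, p(102)=241265379, p(103)=271248950, p(104)=304801365, p(105)=342325709, p(106)=384276336, p(107)=431149389, p(108)=483502844, p(109)=541946240, p(110)=607163746, p(111)=679903203, p(112)=761002156, p(113)=851376628, p(114)=952050665, p(115)=1064144451, p(116)=1188908248, p(117)=1327710076, p(118)=1482074143, p(119)=1653668665, p(120)=1844349560, p(121)=2056148051, p(122)=2291320912, p(123)=2552338241, p(124)=2841940500, p(125)=3163127352, p(126)=3519222692, p(127)=3913864295, p(128)=4351078600, p(129)=4835271870, p(130)=5371315400, p(131)=5964539504, p(132)=6620830889, p(133)=7346629512, p(134)=8149040695, p(135)=9035836076, p(136)=10015581680, p(137)=11097645016, p(138)=12292341831, p(139)=13610949895, p(140)=15065878135, p(141)=16670689208, p(142)=18440293320, p(143)=20390982757, p(144)=22540654445, p(145)=24908858009, p(146)=27517052599, p(147)=30388671978, p(148)=33549419497, p(149)=37027355200, p(150)=40853235313, p(151)=45060624582, p(152)=49686288421, p(153)=54770336324, p(154)=60356673280, p(155)=66493182097, p(156)=73232243759, p(157)=80630964769, p(158)=88751778802, p(159)=97662728555, p(160)=107438159466, p(161)=118159068427, p(162)=129913904637, p(163)=142798995930, p(164)=156919475295, p(165)=172389800255, p(166)=189334822579, p(167)=207890420102, p(168)=228204732751, p(169)=250438925115, p(170)=274768617130, p(171)=301384802048, p(172)=330495499613, p(173)=362326859895, p(174)=397125074750, p(175)=435157697830, p(176)=476715857290.
Final step: p(177) = p(176) + p(175) - p(172) - p(170) + p(165) + p(162) - p(155) - p(151) + p(142) + p(137) - p(126) - p(120) + p(107) + p(100) - p(85) - p(77) + p(60) + p(51) - p(32) - p(22) + p(1)
= 476715857290 + 435157697830 - 330495499613 - 274768617130 + 172389800255 + 129913904637 - 66493182097 - 45060624582 + 18440293320 + 11097645016 - 3519222692 - 1844349560 + 431149389 + 190569292 - 30167357 - 10619863 + 966467 + 239943 - 8349 - 1002 + 1
= 522115831195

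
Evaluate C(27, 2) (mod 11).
10

Using Lucas' theorem:
Write n=27 and k=2 in base 11:
n in base 11: [2, 5]
k in base 11: [0, 2]
C(27,2) mod 11 = ∏ C(n_i, k_i) mod 11
Digit binomials (mod 11): C(2,0) = 1; C(5,2) = 10
Product: 1 × 10 = 10 ≡ 10 (mod 11)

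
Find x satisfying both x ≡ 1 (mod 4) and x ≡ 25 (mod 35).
25

Using Chinese Remainder Theorem:
M = 4 × 35 = 140
M1 = 35, M2 = 4
y1 = 35^(-1) mod 4 = 3
y2 = 4^(-1) mod 35 = 9
x = (1×35×3 + 25×4×9) mod 140 = 25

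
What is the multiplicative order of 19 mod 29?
28

29 is prime, so ord(19) divides φ(29) = 28.
Divisors of 28: 1, 2, 4, 7, 14, 28.
Repeated squaring: 19^1 ≡ 19, 19^2 ≡ 13, 19^4 ≡ 24, 19^8 ≡ 25, 19^16 ≡ 16 (mod 29).
Test 19^d mod 29 for each divisor d in increasing order:
19^1 ≡ 19
19^2 ≡ 13
19^4 ≡ 24
19^7 = 19^4·19^2·19^1 ≡ 12
19^14 = 19^8·19^4·19^2 ≡ 28
19^28 = 19^16·19^8·19^4 ≡ 1  ← first divisor giving 1
The order is 28.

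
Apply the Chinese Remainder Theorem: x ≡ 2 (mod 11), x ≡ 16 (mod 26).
68

Using Chinese Remainder Theorem:
M = 11 × 26 = 286
M1 = 26, M2 = 11
y1 = 26^(-1) mod 11 = 3
y2 = 11^(-1) mod 26 = 19
x = (2×26×3 + 16×11×19) mod 286 = 68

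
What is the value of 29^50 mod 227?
214

Repeated squaring. Binary of 50 = 110010.
29^1 ≡ 29 (mod 227); 29^2 ≡ 160 (mod 227); 29^4 ≡ 176 (mod 227); 29^8 ≡ 104 (mod 227); 29^16 ≡ 147 (mod 227); 29^32 ≡ 44 (mod 227)
29^50 = 29^2 × 29^16 × 29^32 ≡ 214 (mod 227)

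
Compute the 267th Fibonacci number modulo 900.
578

Matrix identity: Q^n = [[F_(n+1), F_n], [F_n, F_(n-1)]] with Q = [[1,1],[1,0]].
n = 267 = 100001011₂. Square-and-multiply, entries mod 900:
Q^1 = [[1,1],[1,0]]
Q^2 = (Q^1)² = [[2,1],[1,1]]
Q^4 = (Q^2)² = [[5,3],[3,2]]
Q^8 = (Q^4)² = [[34,21],[21,13]]
Q^16 = (Q^8)² = [[697,87],[87,610]]
Q^33 = (Q^16)²·Q = [[487,178],[178,309]]
Q^66 = (Q^33)² = [[653,388],[388,265]]
Q^133 = (Q^66)²·Q = [[737,53],[53,684]]
Q^267 = (Q^133)²·Q = [[291,578],[578,613]]
F_267 mod 900 = Q^267[0][1] = 578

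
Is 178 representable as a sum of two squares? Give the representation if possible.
3² + 13² (a=3, b=13)

Factorization: 178 = 2 × 89
By Fermat: n is sum of two squares iff every prime p ≡ 3 (mod 4) appears to even power.
All primes ≡ 3 (mod 4) appear to even power.
Search a = 0, 1, 2, … for 178 - a² a perfect square: first hit at a = 3: 178 - 9 = 169 = 13².
178 = 3² + 13² = 9 + 169 ✓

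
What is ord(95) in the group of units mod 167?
166

167 is prime, so ord(95) divides φ(167) = 166.
Divisors of 166: 1, 2, 83, 166.
Repeated squaring: 95^1 ≡ 95, 95^2 ≡ 7, 95^4 ≡ 49, 95^8 ≡ 63, 95^16 ≡ 128, 95^32 ≡ 18, 95^64 ≡ 157, 95^128 ≡ 100 (mod 167).
Test 95^d mod 167 for each divisor d in increasing order:
95^1 ≡ 95
95^2 ≡ 7
95^83 = 95^64·95^16·95^2·95^1 ≡ 166
95^166 = 95^128·95^32·95^4·95^2 ≡ 1  ← first divisor giving 1
The order is 166.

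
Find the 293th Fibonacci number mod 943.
28

Matrix identity: Q^n = [[F_(n+1), F_n], [F_n, F_(n-1)]] with Q = [[1,1],[1,0]].
n = 293 = 100100101₂. Square-and-multiply, entries mod 943:
Q^1 = [[1,1],[1,0]]
Q^2 = (Q^1)² = [[2,1],[1,1]]
Q^4 = (Q^2)² = [[5,3],[3,2]]
Q^9 = (Q^4)²·Q = [[55,34],[34,21]]
Q^18 = (Q^9)² = [[409,698],[698,654]]
Q^36 = (Q^18)² = [[43,776],[776,210]]
Q^73 = (Q^36)²·Q = [[689,505],[505,184]]
Q^146 = (Q^73)² = [[807,484],[484,323]]
Q^293 = (Q^146)²·Q = [[8,28],[28,923]]
F_293 mod 943 = Q^293[0][1] = 28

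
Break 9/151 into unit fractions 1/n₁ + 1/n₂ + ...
1/17 + 1/1284 + 1/3296028

Greedy algorithm:
9/151: ceiling(151/9) = 17, use 1/17
2/2567: ceiling(2567/2) = 1284, use 1/1284
1/3296028: ceiling(3296028/1) = 3296028, use 1/3296028
Result: 9/151 = 1/17 + 1/1284 + 1/3296028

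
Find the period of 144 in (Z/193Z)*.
12

193 is prime, so ord(144) divides φ(193) = 192.
Divisors of 192: 1, 2, 3, 4, 6, 8, 12, 16, 24, 32, 48, 64, 96, 192.
Repeated squaring: 144^1 ≡ 144, 144^2 ≡ 85, 144^4 ≡ 84, 144^8 ≡ 108, 144^16 ≡ 84, 144^32 ≡ 108, 144^64 ≡ 84, 144^128 ≡ 108 (mod 193).
Test 144^d mod 193 for each divisor d in increasing order:
144^1 ≡ 144
144^2 ≡ 85
144^3 = 144^2·144^1 ≡ 81
144^4 ≡ 84
144^6 = 144^4·144^2 ≡ 192
144^8 ≡ 108
144^12 = 144^8·144^4 ≡ 1  ← first divisor giving 1
The order is 12.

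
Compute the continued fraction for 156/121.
[1; 3, 2, 5, 3]

Euclidean algorithm steps:
156 = 1 × 121 + 35
121 = 3 × 35 + 16
35 = 2 × 16 + 3
16 = 5 × 3 + 1
3 = 3 × 1 + 0
Continued fraction: [1; 3, 2, 5, 3]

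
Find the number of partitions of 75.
8118264

p(n) counts ways to write n as a sum of positive integers (order ignored).
Euler's pentagonal recurrence: p(k) = p(k-1) + p(k-2) - p(k-5) - p(k-7) + p(k-12) + p(k-15) - ... (offsets j(3j∓1)/2, signs ++--, p(0)=1, p(<0)=0).
DP table for k = 0..74: p(0)=1, p(1)=1, p(2)=2, p(3)=3, p(4)=5, p(5)=7, p(6)=11, p(7)=15, p(8)=22, p(9)=30, p(10)=42, p(11)=56, p(12)=77, p(13)=101, p(14)=135, p(15)=176, p(16)=231, p(17)=297, p(18)=385, p(19)=490, p(20)=627, p(21)=792, p(22)=1002, p(23)=1255, p(24)=1575, p(25)=1958, p(26)=2436, p(27)=3010, p(28)=3718, p(29)=4565, p(30)=5604, p(31)=6842, p(32)=8349, p(33)=10143, p(34)=12310, p(35)=14883, p(36)=17977, p(37)=21637, p(38)=26015, p(39)=31185, p(40)=37338, p(41)=44583, p(42)=53174, p(43)=63261, p(44)=75175, p(45)=89134, p(46)=105558, p(47)=124754, p(48)=147273, p(49)=173525, p(50)=204226, p(51)=239943, p(52)=281589, p(53)=329931, p(54)=386155, p(55)=451276, p(56)=526823, p(57)=614154, p(58)=715220, p(59)=831820, p(60)=966467, p(61)=1121505, p(62)=1300156, p(63)=1505499, p(64)=1741630, p(65)=2012558, p(66)=2323520, p(67)=2679689, p(68)=3087735, p(69)=3554345, p(70)=4087968, p(71)=4697205, p(72)=5392783, p(73)=6185689, p(74)=7089500.
Final step: p(75) = p(74) + p(73) - p(70) - p(68) + p(63) + p(60) - p(53) - p(49) + p(40) + p(35) - p(24) - p(18) + p(5)
= 7089500 + 6185689 - 4087968 - 3087735 + 1505499 + 966467 - 329931 - 173525 + 37338 + 14883 - 1575 - 385 + 7
= 8118264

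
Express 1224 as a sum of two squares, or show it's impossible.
18² + 30² (a=18, b=30)

Factorization: 1224 = 2^3 × 3^2 × 17
By Fermat: n is sum of two squares iff every prime p ≡ 3 (mod 4) appears to even power.
All primes ≡ 3 (mod 4) appear to even power.
Search a = 0, 1, 2, … for 1224 - a² a perfect square: first hit at a = 18: 1224 - 324 = 900 = 30².
1224 = 18² + 30² = 324 + 900 ✓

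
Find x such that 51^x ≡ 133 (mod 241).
142

Baby-step giant-step with step n = ⌈√241⌉ = 16.
Baby steps 51^j mod 241 (j:value) for j=0..15: 0:1, 1:51, 2:191, 3:101, 4:90, 5:11, 6:79, 7:173, 8:147, 9:26, 10:121, 11:146, 12:216, 13:171, 14:45, 15:126.
Giant-step multiplier: 51^(-16) ≡ 51^(240-16) = 51^224 ≡ 119 (mod 241).
Giant steps γ_i = 133·119^i mod 241: γ_0=133, γ_1=162, γ_2=239, γ_3=3, γ_4=116, γ_5=67, γ_6=20, γ_7=211, γ_8=45 (in table at j=14).
x = i·n + j = 8·16 + 14 = 142.
Check: 51^142 ≡ 133 (mod 241).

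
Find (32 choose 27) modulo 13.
6

Using Lucas' theorem:
Write n=32 and k=27 in base 13:
n in base 13: [2, 6]
k in base 13: [2, 1]
C(32,27) mod 13 = ∏ C(n_i, k_i) mod 13
Digit binomials (mod 13): C(2,2) = 1; C(6,1) = 6
Product: 1 × 6 = 6 ≡ 6 (mod 13)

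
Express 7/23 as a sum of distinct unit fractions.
1/4 + 1/19 + 1/583 + 1/1019084

Greedy algorithm:
7/23: ceiling(23/7) = 4, use 1/4
5/92: ceiling(92/5) = 19, use 1/19
3/1748: ceiling(1748/3) = 583, use 1/583
1/1019084: ceiling(1019084/1) = 1019084, use 1/1019084
Result: 7/23 = 1/4 + 1/19 + 1/583 + 1/1019084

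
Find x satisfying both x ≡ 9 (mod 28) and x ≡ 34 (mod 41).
485

Using Chinese Remainder Theorem:
M = 28 × 41 = 1148
M1 = 41, M2 = 28
y1 = 41^(-1) mod 28 = 13
y2 = 28^(-1) mod 41 = 22
x = (9×41×13 + 34×28×22) mod 1148 = 485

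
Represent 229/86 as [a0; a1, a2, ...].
[2; 1, 1, 1, 28]

Euclidean algorithm steps:
229 = 2 × 86 + 57
86 = 1 × 57 + 29
57 = 1 × 29 + 28
29 = 1 × 28 + 1
28 = 28 × 1 + 0
Continued fraction: [2; 1, 1, 1, 28]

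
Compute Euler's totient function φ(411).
272

411 = 3 × 137
φ(n) = n × ∏(1 - 1/p) for each prime p dividing n
φ(411) = 411 × (1 - 1/3) × (1 - 1/137) = 272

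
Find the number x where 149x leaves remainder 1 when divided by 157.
98

gcd(149, 157) = 1, so the inverse exists.
Extended Euclidean algorithm on (157, 149):
157 = 1 × 149 + 8  ⟹  8 = (1)·157 + (-1)·149
149 = 18 × 8 + 5  ⟹  5 = (-18)·157 + (19)·149
8 = 1 × 5 + 3  ⟹  3 = (19)·157 + (-20)·149
5 = 1 × 3 + 2  ⟹  2 = (-37)·157 + (39)·149
3 = 1 × 2 + 1  ⟹  1 = (56)·157 + (-59)·149
So (-59)·149 ≡ 1 (mod 157), i.e. 149^(-1) ≡ -59 ≡ 98 (mod 157).
Check: 149 × 98 = 14602 ≡ 1 (mod 157)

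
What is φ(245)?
168

245 = 5 × 7^2
φ(n) = n × ∏(1 - 1/p) for each prime p dividing n
φ(245) = 245 × (1 - 1/5) × (1 - 1/7) = 168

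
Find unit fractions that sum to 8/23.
1/3 + 1/69

Greedy algorithm:
8/23: ceiling(23/8) = 3, use 1/3
1/69: ceiling(69/1) = 69, use 1/69
Result: 8/23 = 1/3 + 1/69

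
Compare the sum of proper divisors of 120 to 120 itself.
abundant

Proper divisors of 120: sum = 1 + 2 + 3 + 4 + 5 + 6 + 8 + 10 + 12 + 15 + 20 + 24 + 30 + 40 + 60 = 240
Since 240 > 120, 120 is abundant.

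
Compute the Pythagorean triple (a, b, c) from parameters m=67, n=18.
(4165, 2412, 4813)

Euclid's formula: a = m² - n², b = 2mn, c = m² + n²
m = 67, n = 18
a = 67² - 18² = 4489 - 324 = 4165
b = 2 × 67 × 18 = 2412
c = 67² + 18² = 4489 + 324 = 4813
Verification: 4165² + 2412² = 17347225 + 5817744 = 23164969 = 4813² ✓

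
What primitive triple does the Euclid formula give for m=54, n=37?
(1547, 3996, 4285)

Euclid's formula: a = m² - n², b = 2mn, c = m² + n²
m = 54, n = 37
a = 54² - 37² = 2916 - 1369 = 1547
b = 2 × 54 × 37 = 3996
c = 54² + 37² = 2916 + 1369 = 4285
Verification: 1547² + 3996² = 2393209 + 15968016 = 18361225 = 4285² ✓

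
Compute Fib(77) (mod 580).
477

Matrix identity: Q^n = [[F_(n+1), F_n], [F_n, F_(n-1)]] with Q = [[1,1],[1,0]].
n = 77 = 1001101₂. Square-and-multiply, entries mod 580:
Q^1 = [[1,1],[1,0]]
Q^2 = (Q^1)² = [[2,1],[1,1]]
Q^4 = (Q^2)² = [[5,3],[3,2]]
Q^9 = (Q^4)²·Q = [[55,34],[34,21]]
Q^19 = (Q^9)²·Q = [[385,121],[121,264]]
Q^38 = (Q^19)² = [[466,229],[229,237]]
Q^77 = (Q^38)²·Q = [[224,477],[477,327]]
F_77 mod 580 = Q^77[0][1] = 477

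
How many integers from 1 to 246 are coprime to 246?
80

246 = 2 × 3 × 41
φ(n) = n × ∏(1 - 1/p) for each prime p dividing n
φ(246) = 246 × (1 - 1/2) × (1 - 1/3) × (1 - 1/41) = 80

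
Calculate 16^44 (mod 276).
208

Repeated squaring. Binary of 44 = 101100.
16^1 ≡ 16 (mod 276); 16^2 ≡ 256 (mod 276); 16^4 ≡ 124 (mod 276); 16^8 ≡ 196 (mod 276); 16^16 ≡ 52 (mod 276); 16^32 ≡ 220 (mod 276)
16^44 = 16^4 × 16^8 × 16^32 ≡ 208 (mod 276)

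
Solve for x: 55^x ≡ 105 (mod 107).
10

Baby-step giant-step with step n = ⌈√107⌉ = 11.
Baby steps 55^j mod 107 (j:value) for j=0..10: 0:1, 1:55, 2:29, 3:97, 4:92, 5:31, 6:100, 7:43, 8:11, 9:70, 10:105.
h = 105 is already in the table at j=10, so x = 10.
Check: 55^10 ≡ 105 (mod 107).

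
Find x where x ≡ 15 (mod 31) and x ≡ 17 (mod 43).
232

Using Chinese Remainder Theorem:
M = 31 × 43 = 1333
M1 = 43, M2 = 31
y1 = 43^(-1) mod 31 = 13
y2 = 31^(-1) mod 43 = 25
x = (15×43×13 + 17×31×25) mod 1333 = 232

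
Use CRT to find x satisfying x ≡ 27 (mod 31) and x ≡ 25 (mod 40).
585

Using Chinese Remainder Theorem:
M = 31 × 40 = 1240
M1 = 40, M2 = 31
y1 = 40^(-1) mod 31 = 7
y2 = 31^(-1) mod 40 = 31
x = (27×40×7 + 25×31×31) mod 1240 = 585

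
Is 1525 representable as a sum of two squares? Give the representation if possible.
2² + 39² (a=2, b=39)

Factorization: 1525 = 5^2 × 61
By Fermat: n is sum of two squares iff every prime p ≡ 3 (mod 4) appears to even power.
All primes ≡ 3 (mod 4) appear to even power.
Search a = 0, 1, 2, … for 1525 - a² a perfect square: first hit at a = 2: 1525 - 4 = 1521 = 39².
1525 = 2² + 39² = 4 + 1521 ✓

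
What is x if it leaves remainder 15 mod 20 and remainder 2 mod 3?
35

Using Chinese Remainder Theorem:
M = 20 × 3 = 60
M1 = 3, M2 = 20
y1 = 3^(-1) mod 20 = 7
y2 = 20^(-1) mod 3 = 2
x = (15×3×7 + 2×20×2) mod 60 = 35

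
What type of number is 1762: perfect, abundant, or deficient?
deficient

Proper divisors of 1762: sum = 1 + 2 + 881 = 884
Since 884 < 1762, 1762 is deficient.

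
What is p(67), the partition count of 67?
2679689

p(n) counts ways to write n as a sum of positive integers (order ignored).
Euler's pentagonal recurrence: p(k) = p(k-1) + p(k-2) - p(k-5) - p(k-7) + p(k-12) + p(k-15) - ... (offsets j(3j∓1)/2, signs ++--, p(0)=1, p(<0)=0).
DP table for k = 0..66: p(0)=1, p(1)=1, p(2)=2, p(3)=3, p(4)=5, p(5)=7, p(6)=11, p(7)=15, p(8)=22, p(9)=30, p(10)=42, p(11)=56, p(12)=77, p(13)=101, p(14)=135, p(15)=176, p(16)=231, p(17)=297, p(18)=385, p(19)=490, p(20)=627, p(21)=792, p(22)=1002, p(23)=1255, p(24)=1575, p(25)=1958, p(26)=2436, p(27)=3010, p(28)=3718, p(29)=4565, p(30)=5604, p(31)=6842, p(32)=8349, p(33)=10143, p(34)=12310, p(35)=14883, p(36)=17977, p(37)=21637, p(38)=26015, p(39)=31185, p(40)=37338, p(41)=44583, p(42)=53174, p(43)=63261, p(44)=75175, p(45)=89134, p(46)=105558, p(47)=124754, p(48)=147273, p(49)=173525, p(50)=204226, p(51)=239943, p(52)=281589, p(53)=329931, p(54)=386155, p(55)=451276, p(56)=526823, p(57)=614154, p(58)=715220, p(59)=831820, p(60)=966467, p(61)=1121505, p(62)=1300156, p(63)=1505499, p(64)=1741630, p(65)=2012558, p(66)=2323520.
Final step: p(67) = p(66) + p(65) - p(62) - p(60) + p(55) + p(52) - p(45) - p(41) + p(32) + p(27) - p(16) - p(10)
= 2323520 + 2012558 - 1300156 - 966467 + 451276 + 281589 - 89134 - 44583 + 8349 + 3010 - 231 - 42
= 2679689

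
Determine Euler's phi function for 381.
252

381 = 3 × 127
φ(n) = n × ∏(1 - 1/p) for each prime p dividing n
φ(381) = 381 × (1 - 1/3) × (1 - 1/127) = 252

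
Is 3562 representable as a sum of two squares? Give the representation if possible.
9² + 59² (a=9, b=59)

Factorization: 3562 = 2 × 13 × 137
By Fermat: n is sum of two squares iff every prime p ≡ 3 (mod 4) appears to even power.
All primes ≡ 3 (mod 4) appear to even power.
Search a = 0, 1, 2, … for 3562 - a² a perfect square: first hit at a = 9: 3562 - 81 = 3481 = 59².
3562 = 9² + 59² = 81 + 3481 ✓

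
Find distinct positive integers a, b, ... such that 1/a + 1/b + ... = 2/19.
1/10 + 1/190

Greedy algorithm:
2/19: ceiling(19/2) = 10, use 1/10
1/190: ceiling(190/1) = 190, use 1/190
Result: 2/19 = 1/10 + 1/190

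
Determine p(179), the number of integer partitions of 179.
625846753120

p(n) counts ways to write n as a sum of positive integers (order ignored).
Euler's pentagonal recurrence: p(k) = p(k-1) + p(k-2) - p(k-5) - p(k-7) + p(k-12) + p(k-15) - ... (offsets j(3j∓1)/2, signs ++--, p(0)=1, p(<0)=0).
DP table for k = 0..178: p(0)=1, p(1)=1, p(2)=2, p(3)=3, p(4)=5, p(5)=7, p(6)=11, p(7)=15, p(8)=22, p(9)=30, p(10)=42, p(11)=56, p(12)=77, p(13)=101, p(14)=135, p(15)=176, p(16)=231, p(17)=297, p(18)=385, p(19)=490, p(20)=627, p(21)=792, p(22)=1002, p(23)=1255, p(24)=1575, p(25)=1958, p(26)=2436, p(27)=3010, p(28)=3718, p(29)=4565, p(30)=5604, p(31)=6842, p(32)=8349, p(33)=10143, p(34)=12310, p(35)=14883, p(36)=17977, p(37)=21637, p(38)=26015, p(39)=31185, p(40)=37338, p(41)=44583, p(42)=53174, p(43)=63261, p(44)=75175, p(45)=89134, p(46)=105558, p(47)=124754, p(48)=147273, p(49)=173525, p(50)=204226, p(51)=239943, p(52)=281589, p(53)=329931, p(54)=386155, p(55)=451276, p(56)=526823, p(57)=614154, p(58)=715220, p(59)=831820, p(60)=966467, p(61)=1121505, p(62)=1300156, p(63)=1505499, p(64)=1741630, p(65)=2012558, p(66)=2323520, p(67)=2679689, p(68)=3087735, p(69)=3554345, p(70)=4087968, p(71)=4697205, p(72)=5392783, p(73)=6185689, p(74)=7089500, p(75)=8118264, p(76)=9289091, p(77)=10619863, p(78)=12132164, p(79)=13848650, p(80)=15796476, p(81)=18004327, p(82)=20506255, p(83)=23338469, p(84)=26543660, p(85)=30167357, p(86)=34262962, p(87)=38887673, p(88)=44108109, p(89)=49995925, p(90)=56634173, p(91)=64112359, p(92)=72533807, p(93)=82010177, p(94)=92669720, p(95)=104651419, p(96)=118114304, p(97)=133230930, p(98)=150198136, p(99)=169229875, p(100)=190569292, p(101)=214481126, p(102)=241265379, p(103)=271248950, p(104)=304801365, p(105)=342325709, p(106)=384276336, p(107)=431149389, p(108)=483502844, p(109)=541946240, p(110)=607163746, p(111)=679903203, p(112)=761002156, p(113)=851376628, p(114)=952050665, p(115)=1064144451, p(116)=1188908248, p(117)=1327710076, p(118)=1482074143, p(119)=1653668665, p(120)=1844349560, p(121)=2056148051, p(122)=2291320912, p(123)=2552338241, p(124)=2841940500, p(125)=3163127352, p(126)=3519222692, p(127)=3913864295, p(128)=4351078600, p(129)=4835271870, p(130)=5371315400, p(131)=5964539504, p(132)=6620830889, p(133)=7346629512, p(134)=8149040695, p(135)=9035836076, p(136)=10015581680, p(137)=11097645016, p(138)=12292341831, p(139)=13610949895, p(140)=15065878135, p(141)=16670689208, p(142)=18440293320, p(143)=20390982757, p(144)=22540654445, p(145)=24908858009, p(146)=27517052599, p(147)=30388671978, p(148)=33549419497, p(149)=37027355200, p(150)=40853235313, p(151)=45060624582, p(152)=49686288421, p(153)=54770336324, p(154)=60356673280, p(155)=66493182097, p(156)=73232243759, p(157)=80630964769, p(158)=88751778802, p(159)=97662728555, p(160)=107438159466, p(161)=118159068427, p(162)=129913904637, p(163)=142798995930, p(164)=156919475295, p(165)=172389800255, p(166)=189334822579, p(167)=207890420102, p(168)=228204732751, p(169)=250438925115, p(170)=274768617130, p(171)=301384802048, p(172)=330495499613, p(173)=362326859895, p(174)=397125074750, p(175)=435157697830, p(176)=476715857290, p(177)=522115831195, p(178)=571701605655.
Final step: p(179) = p(178) + p(177) - p(174) - p(172) + p(167) + p(164) - p(157) - p(153) + p(144) + p(139) - p(128) - p(122) + p(109) + p(102) - p(87) - p(79) + p(62) + p(53) - p(34) - p(24) + p(3)
= 571701605655 + 522115831195 - 397125074750 - 330495499613 + 207890420102 + 156919475295 - 80630964769 - 54770336324 + 22540654445 + 13610949895 - 4351078600 - 2291320912 + 541946240 + 241265379 - 38887673 - 13848650 + 1300156 + 329931 - 12310 - 1575 + 3
= 625846753120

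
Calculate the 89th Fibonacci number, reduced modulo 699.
610

Matrix identity: Q^n = [[F_(n+1), F_n], [F_n, F_(n-1)]] with Q = [[1,1],[1,0]].
n = 89 = 1011001₂. Square-and-multiply, entries mod 699:
Q^1 = [[1,1],[1,0]]
Q^2 = (Q^1)² = [[2,1],[1,1]]
Q^5 = (Q^2)²·Q = [[8,5],[5,3]]
Q^11 = (Q^5)²·Q = [[144,89],[89,55]]
Q^22 = (Q^11)² = [[697,236],[236,461]]
Q^44 = (Q^22)² = [[479,678],[678,500]]
Q^89 = (Q^44)²·Q = [[322,610],[610,411]]
F_89 mod 699 = Q^89[0][1] = 610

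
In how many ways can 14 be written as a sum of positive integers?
135

p(n) counts ways to write n as a sum of positive integers (order ignored).
Euler's pentagonal recurrence: p(k) = p(k-1) + p(k-2) - p(k-5) - p(k-7) + p(k-12) + p(k-15) - ... (offsets j(3j∓1)/2, signs ++--, p(0)=1, p(<0)=0).
DP table for k = 0..13: p(0)=1, p(1)=1, p(2)=2, p(3)=3, p(4)=5, p(5)=7, p(6)=11, p(7)=15, p(8)=22, p(9)=30, p(10)=42, p(11)=56, p(12)=77, p(13)=101.
Final step: p(14) = p(13) + p(12) - p(9) - p(7) + p(2)
= 101 + 77 - 30 - 15 + 2
= 135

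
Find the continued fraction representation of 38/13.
[2; 1, 12]

Euclidean algorithm steps:
38 = 2 × 13 + 12
13 = 1 × 12 + 1
12 = 12 × 1 + 0
Continued fraction: [2; 1, 12]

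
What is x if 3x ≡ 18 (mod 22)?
x ≡ 6 (mod 22)

gcd(3, 22) = 1, which divides 18, so solutions exist.
Find 3^(-1) mod 22 by the extended Euclidean algorithm:
22 = 7 × 3 + 1  ⟹  1 = (1)·22 + (-7)·3
So (-7)·3 ≡ 1 (mod 22), i.e. 3^(-1) ≡ -7 ≡ 15 (mod 22).
x ≡ 15 × 18 = 270 ≡ 6 (mod 22).
Check: 3 × 6 = 18 ≡ 18 (mod 22).
Unique solution: x ≡ 6 (mod 22)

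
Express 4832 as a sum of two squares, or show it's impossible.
Not possible

Factorization: 4832 = 2^5 × 151
By Fermat: n is sum of two squares iff every prime p ≡ 3 (mod 4) appears to even power.
Prime(s) ≡ 3 (mod 4) with odd exponent: [(151, 1)]
Therefore 4832 cannot be expressed as a² + b².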